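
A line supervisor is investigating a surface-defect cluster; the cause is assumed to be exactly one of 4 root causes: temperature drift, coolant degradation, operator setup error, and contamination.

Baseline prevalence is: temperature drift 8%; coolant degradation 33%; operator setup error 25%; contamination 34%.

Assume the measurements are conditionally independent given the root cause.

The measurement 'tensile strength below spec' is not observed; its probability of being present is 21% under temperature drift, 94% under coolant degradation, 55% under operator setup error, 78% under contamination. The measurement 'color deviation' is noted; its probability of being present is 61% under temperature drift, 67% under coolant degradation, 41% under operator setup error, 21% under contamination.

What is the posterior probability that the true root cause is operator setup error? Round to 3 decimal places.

For each hypothesis, the unnormalized posterior weight is prior × product of the measurement likelihoods (using 1 − P(present | H) for each absent measurement):
  temperature drift: 0.08 × (1 − 0.21) × 0.61 = 0.038552
  coolant degradation: 0.33 × (1 − 0.94) × 0.67 = 0.013266
  operator setup error: 0.25 × (1 − 0.55) × 0.41 = 0.046125
  contamination: 0.34 × (1 − 0.78) × 0.21 = 0.015708
The unnormalized weights sum to 0.11365.
P(operator setup error | evidence) = 0.046125 / 0.11365 ≈ 0.406.

0.406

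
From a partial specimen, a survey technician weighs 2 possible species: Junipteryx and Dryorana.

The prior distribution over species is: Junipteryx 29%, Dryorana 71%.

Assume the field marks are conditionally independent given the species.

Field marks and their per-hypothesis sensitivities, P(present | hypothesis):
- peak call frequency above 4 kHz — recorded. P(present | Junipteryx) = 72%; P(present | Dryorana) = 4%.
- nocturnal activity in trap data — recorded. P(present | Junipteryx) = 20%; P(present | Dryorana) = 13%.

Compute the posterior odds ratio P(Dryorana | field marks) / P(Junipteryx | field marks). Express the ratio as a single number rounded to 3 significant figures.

0.0884

The normalizing constant cancels in an odds ratio, so compute prior × likelihood for the two hypotheses only:
  Dryorana: 0.71 × 0.04 × 0.13 = 0.003692
  Junipteryx: 0.29 × 0.72 × 0.20 = 0.04176
Posterior odds = 0.003692 / 0.04176 ≈ 0.0884.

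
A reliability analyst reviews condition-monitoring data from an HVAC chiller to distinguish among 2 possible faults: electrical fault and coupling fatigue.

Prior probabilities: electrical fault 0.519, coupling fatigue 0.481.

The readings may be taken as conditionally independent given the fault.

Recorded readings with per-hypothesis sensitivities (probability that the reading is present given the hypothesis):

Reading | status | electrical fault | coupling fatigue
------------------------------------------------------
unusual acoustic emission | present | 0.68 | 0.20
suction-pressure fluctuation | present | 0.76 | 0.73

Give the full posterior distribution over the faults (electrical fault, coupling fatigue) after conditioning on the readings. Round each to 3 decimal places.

0.793, 0.207

For each hypothesis, the unnormalized posterior weight is prior × product of the reading likelihoods:
  electrical fault: 0.519 × 0.68 × 0.76 = 0.26822
  coupling fatigue: 0.481 × 0.20 × 0.73 = 0.070226
The unnormalized weights sum to 0.33845.
P(electrical fault | evidence) = 0.26822 / 0.33845 ≈ 0.793
P(coupling fatigue | evidence) = 0.070226 / 0.33845 ≈ 0.207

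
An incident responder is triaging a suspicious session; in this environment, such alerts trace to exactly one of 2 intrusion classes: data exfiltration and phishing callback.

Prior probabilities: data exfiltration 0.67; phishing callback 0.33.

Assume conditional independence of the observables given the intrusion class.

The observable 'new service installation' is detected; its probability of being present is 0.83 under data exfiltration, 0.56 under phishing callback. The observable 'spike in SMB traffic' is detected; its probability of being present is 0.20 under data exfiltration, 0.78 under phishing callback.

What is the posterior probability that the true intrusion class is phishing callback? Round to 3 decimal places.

By Bayes' rule with conditional independence, the unnormalized weight for each hypothesis is prior × ∏ likelihoods:
  data exfiltration: 0.67 × 0.83 × 0.20 = 0.11122
  phishing callback: 0.33 × 0.56 × 0.78 = 0.14414
Marginal likelihood of the evidence = 0.25536.
P(phishing callback | evidence) = 0.14414 / 0.25536 ≈ 0.564.

0.564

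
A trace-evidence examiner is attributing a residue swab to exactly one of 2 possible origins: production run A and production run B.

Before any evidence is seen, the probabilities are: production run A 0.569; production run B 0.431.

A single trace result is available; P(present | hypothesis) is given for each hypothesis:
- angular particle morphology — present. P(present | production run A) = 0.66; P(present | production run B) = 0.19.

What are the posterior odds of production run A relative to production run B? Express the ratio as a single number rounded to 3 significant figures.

4.59

The normalizing constant cancels in an odds ratio, so compute prior × likelihood for the two hypotheses only:
  production run A: 0.569 × 0.66 = 0.37554
  production run B: 0.431 × 0.19 = 0.08189
Posterior odds = 0.37554 / 0.08189 ≈ 4.59.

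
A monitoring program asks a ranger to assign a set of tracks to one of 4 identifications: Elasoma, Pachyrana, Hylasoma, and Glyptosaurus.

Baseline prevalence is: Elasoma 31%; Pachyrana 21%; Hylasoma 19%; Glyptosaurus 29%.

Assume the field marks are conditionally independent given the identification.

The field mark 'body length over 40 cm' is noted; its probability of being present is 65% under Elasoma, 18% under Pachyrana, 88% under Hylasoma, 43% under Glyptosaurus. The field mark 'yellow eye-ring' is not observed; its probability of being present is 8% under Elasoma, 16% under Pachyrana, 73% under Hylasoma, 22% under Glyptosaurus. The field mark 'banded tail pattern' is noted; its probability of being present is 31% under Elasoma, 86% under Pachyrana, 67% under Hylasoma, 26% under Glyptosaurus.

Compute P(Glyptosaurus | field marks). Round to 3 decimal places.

For each hypothesis, the unnormalized posterior weight is prior × product of the field mark likelihoods (using 1 − P(present | H) for each absent field mark):
  Elasoma: 0.31 × 0.65 × (1 − 0.08) × 0.31 = 0.057468
  Pachyrana: 0.21 × 0.18 × (1 − 0.16) × 0.86 = 0.027307
  Hylasoma: 0.19 × 0.88 × (1 − 0.73) × 0.67 = 0.030246
  Glyptosaurus: 0.29 × 0.43 × (1 − 0.22) × 0.26 = 0.025289
Normalizing constant Z = 0.057468 + 0.027307 + 0.030246 + 0.025289 = 0.14031.
P(Glyptosaurus | evidence) = 0.025289 / 0.14031 ≈ 0.180.

0.180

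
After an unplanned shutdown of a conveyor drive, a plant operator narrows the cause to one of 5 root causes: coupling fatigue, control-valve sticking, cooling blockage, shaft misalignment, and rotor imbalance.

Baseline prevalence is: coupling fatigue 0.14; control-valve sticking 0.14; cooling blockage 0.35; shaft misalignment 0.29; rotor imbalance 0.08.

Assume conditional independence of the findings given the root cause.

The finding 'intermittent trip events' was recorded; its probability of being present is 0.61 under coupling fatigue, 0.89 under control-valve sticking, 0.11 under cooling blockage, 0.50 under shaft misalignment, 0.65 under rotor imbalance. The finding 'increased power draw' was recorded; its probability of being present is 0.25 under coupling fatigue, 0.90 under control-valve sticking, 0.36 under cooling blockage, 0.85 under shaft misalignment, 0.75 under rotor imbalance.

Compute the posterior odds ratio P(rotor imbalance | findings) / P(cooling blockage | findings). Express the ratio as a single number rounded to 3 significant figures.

2.81

Posterior odds equal prior odds times the likelihood ratio; only the two competing hypotheses matter.
  rotor imbalance: 0.08 × 0.65 × 0.75 = 0.039
  cooling blockage: 0.35 × 0.11 × 0.36 = 0.01386
Posterior odds = 0.039 / 0.01386 ≈ 2.81.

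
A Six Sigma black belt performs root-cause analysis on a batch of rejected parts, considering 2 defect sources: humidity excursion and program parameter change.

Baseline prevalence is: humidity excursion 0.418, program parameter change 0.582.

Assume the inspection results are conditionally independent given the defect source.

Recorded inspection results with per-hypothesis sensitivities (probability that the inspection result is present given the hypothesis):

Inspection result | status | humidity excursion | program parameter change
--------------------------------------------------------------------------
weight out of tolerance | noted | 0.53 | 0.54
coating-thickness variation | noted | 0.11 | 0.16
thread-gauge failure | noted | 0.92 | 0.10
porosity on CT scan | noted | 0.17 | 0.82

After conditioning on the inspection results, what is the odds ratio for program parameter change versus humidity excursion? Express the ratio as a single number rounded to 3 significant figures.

1.08

The normalizing constant cancels in an odds ratio, so compute prior × likelihood for the two hypotheses only:
  program parameter change: 0.582 × 0.54 × 0.16 × 0.10 × 0.82 = 0.0041234
  humidity excursion: 0.418 × 0.53 × 0.11 × 0.92 × 0.17 = 0.0038114
Odds(program parameter change : humidity excursion) = 0.0041234 / 0.0038114 ≈ 1.08.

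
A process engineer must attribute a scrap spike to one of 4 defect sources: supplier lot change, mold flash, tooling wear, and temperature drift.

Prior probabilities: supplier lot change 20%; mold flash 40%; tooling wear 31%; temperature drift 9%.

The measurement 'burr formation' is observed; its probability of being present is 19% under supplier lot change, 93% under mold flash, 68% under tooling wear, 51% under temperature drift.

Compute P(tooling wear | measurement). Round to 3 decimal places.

Multiply each prior by the likelihood of the measurement:
  supplier lot change: 0.20 × 0.19 = 0.038
  mold flash: 0.40 × 0.93 = 0.372
  tooling wear: 0.31 × 0.68 = 0.2108
  temperature drift: 0.09 × 0.51 = 0.0459
Normalizing constant Z = 0.038 + 0.372 + 0.2108 + 0.0459 = 0.6667.
P(tooling wear | evidence) = 0.2108 / 0.6667 ≈ 0.316.

0.316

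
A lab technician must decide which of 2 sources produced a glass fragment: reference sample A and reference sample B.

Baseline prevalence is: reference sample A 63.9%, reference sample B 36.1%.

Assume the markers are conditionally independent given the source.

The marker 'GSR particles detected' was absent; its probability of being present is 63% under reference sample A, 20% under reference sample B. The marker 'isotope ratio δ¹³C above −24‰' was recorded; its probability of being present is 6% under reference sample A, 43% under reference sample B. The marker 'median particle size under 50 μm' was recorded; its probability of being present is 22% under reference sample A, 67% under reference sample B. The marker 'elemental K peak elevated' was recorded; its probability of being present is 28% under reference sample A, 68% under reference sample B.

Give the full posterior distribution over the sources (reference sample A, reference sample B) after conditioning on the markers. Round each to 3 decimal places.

0.015, 0.985

By Bayes' rule with conditional independence, the unnormalized weight for each hypothesis is prior × ∏ likelihoods (using 1 − P(present | H) for each absent marker):
  reference sample A: 0.639 × (1 − 0.63) × 0.06 × 0.22 × 0.28 = 0.00087385
  reference sample B: 0.361 × (1 − 0.20) × 0.43 × 0.67 × 0.68 = 0.056578
The unnormalized weights sum to 0.057452.
P(reference sample A | evidence) = 0.00087385 / 0.057452 ≈ 0.015
P(reference sample B | evidence) = 0.056578 / 0.057452 ≈ 0.985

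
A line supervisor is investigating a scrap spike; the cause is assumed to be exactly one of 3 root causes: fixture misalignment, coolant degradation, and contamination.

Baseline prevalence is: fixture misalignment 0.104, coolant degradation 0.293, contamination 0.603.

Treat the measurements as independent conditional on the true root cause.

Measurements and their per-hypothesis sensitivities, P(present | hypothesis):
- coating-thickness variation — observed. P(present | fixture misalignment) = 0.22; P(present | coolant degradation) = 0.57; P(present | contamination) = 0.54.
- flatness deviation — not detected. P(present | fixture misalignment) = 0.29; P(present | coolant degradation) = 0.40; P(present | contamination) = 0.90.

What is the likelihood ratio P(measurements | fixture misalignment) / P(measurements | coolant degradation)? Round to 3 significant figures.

Take the product of per-measurement likelihoods under each hypothesis (using 1 − P(present | H) for each absent measurement), then divide.
  fixture misalignment: 0.22 × (1 − 0.29) = 0.1562
  coolant degradation: 0.57 × (1 − 0.40) = 0.342
Bayes factor = 0.1562 / 0.342 ≈ 0.457

0.457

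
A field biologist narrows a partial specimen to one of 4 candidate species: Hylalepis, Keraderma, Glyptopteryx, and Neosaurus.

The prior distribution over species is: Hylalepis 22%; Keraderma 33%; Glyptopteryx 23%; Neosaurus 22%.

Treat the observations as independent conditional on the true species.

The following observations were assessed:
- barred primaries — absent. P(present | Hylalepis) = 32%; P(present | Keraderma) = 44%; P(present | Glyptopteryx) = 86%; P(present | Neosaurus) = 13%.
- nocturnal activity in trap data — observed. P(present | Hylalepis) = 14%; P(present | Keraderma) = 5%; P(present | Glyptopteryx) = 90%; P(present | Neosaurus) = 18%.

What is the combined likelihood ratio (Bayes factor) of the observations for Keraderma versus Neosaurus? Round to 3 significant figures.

Take the product of per-observation likelihoods under each hypothesis (using 1 − P(present | H) for each absent observation), then divide.
  Keraderma: (1 − 0.44) × 0.05 = 0.028
  Neosaurus: (1 − 0.13) × 0.18 = 0.1566
Bayes factor = 0.028 / 0.1566 ≈ 0.179

0.179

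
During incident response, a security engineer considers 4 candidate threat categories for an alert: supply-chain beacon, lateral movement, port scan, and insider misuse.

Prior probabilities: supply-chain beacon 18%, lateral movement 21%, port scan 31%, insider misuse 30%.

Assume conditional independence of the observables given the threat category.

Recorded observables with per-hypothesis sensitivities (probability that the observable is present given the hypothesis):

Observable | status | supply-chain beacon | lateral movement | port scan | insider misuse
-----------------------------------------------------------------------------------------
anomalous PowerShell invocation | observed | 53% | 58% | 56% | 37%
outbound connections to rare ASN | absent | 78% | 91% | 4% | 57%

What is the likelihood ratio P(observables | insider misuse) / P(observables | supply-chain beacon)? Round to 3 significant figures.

Take the product of per-observable likelihoods under each hypothesis (using 1 − P(present | H) for each absent observable), then divide.
  insider misuse: 0.37 × (1 − 0.57) = 0.1591
  supply-chain beacon: 0.53 × (1 − 0.78) = 0.1166
Bayes factor = 0.1591 / 0.1166 ≈ 1.36

1.36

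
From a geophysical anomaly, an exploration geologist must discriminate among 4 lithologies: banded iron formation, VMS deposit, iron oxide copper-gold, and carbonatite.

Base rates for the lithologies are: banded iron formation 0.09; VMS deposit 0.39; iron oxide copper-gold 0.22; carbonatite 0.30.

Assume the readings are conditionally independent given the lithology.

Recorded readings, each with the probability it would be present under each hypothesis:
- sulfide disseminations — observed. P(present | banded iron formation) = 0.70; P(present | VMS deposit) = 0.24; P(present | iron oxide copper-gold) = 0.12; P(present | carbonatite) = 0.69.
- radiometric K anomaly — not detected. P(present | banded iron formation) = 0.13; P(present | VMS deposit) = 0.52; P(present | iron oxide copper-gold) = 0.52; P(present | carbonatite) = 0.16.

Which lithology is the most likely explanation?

carbonatite

By Bayes' rule with conditional independence, the unnormalized weight for each hypothesis is prior × ∏ likelihoods (using 1 − P(present | H) for each absent reading):
  banded iron formation: 0.09 × 0.70 × (1 − 0.13) = 0.05481
  VMS deposit: 0.39 × 0.24 × (1 − 0.52) = 0.044928
  iron oxide copper-gold: 0.22 × 0.12 × (1 − 0.52) = 0.012672
  carbonatite: 0.30 × 0.69 × (1 − 0.16) = 0.17388
The unnormalized weights sum to 0.28629.
P(banded iron formation | evidence) ≈ 0.05481 / 0.28629 ≈ 0.191
P(VMS deposit | evidence) ≈ 0.044928 / 0.28629 ≈ 0.157
P(iron oxide copper-gold | evidence) ≈ 0.012672 / 0.28629 ≈ 0.044
P(carbonatite | evidence) ≈ 0.17388 / 0.28629 ≈ 0.607
The largest is 0.607, so carbonatite is most probable.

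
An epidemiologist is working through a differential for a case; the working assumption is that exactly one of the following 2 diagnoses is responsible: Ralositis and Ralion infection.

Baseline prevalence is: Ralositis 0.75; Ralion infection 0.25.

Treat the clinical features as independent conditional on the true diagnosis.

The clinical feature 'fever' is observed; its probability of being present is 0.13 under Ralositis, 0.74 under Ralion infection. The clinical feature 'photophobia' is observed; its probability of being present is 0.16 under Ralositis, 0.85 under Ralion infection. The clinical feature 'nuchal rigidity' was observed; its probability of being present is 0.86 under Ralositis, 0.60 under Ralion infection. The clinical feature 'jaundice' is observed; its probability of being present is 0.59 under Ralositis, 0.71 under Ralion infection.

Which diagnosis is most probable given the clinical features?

Ralion infection

For each hypothesis, the unnormalized posterior weight is prior × product of the clinical feature likelihoods:
  Ralositis: 0.75 × 0.13 × 0.16 × 0.86 × 0.59 = 0.0079154
  Ralion infection: 0.25 × 0.74 × 0.85 × 0.60 × 0.71 = 0.066988
Marginal likelihood of the evidence = 0.074904.
P(Ralositis | evidence) ≈ 0.0079154 / 0.074904 ≈ 0.106
P(Ralion infection | evidence) ≈ 0.066988 / 0.074904 ≈ 0.894
The largest is 0.894, so Ralion infection is most probable.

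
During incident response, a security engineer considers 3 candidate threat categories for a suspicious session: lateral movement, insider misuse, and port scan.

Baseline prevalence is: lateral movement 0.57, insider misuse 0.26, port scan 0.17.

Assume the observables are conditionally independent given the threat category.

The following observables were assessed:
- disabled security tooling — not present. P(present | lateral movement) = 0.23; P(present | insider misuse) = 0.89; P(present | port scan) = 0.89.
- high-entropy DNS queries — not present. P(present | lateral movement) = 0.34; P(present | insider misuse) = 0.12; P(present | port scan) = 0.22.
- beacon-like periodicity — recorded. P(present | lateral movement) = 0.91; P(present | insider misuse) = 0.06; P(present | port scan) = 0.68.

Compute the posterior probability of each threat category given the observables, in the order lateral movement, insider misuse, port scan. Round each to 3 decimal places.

0.958, 0.005, 0.036

For each hypothesis, the unnormalized posterior weight is prior × product of the observable likelihoods (using 1 − P(present | H) for each absent observable):
  lateral movement: 0.57 × (1 − 0.23) × (1 − 0.34) × 0.91 = 0.2636
  insider misuse: 0.26 × (1 − 0.89) × (1 − 0.12) × 0.06 = 0.0015101
  port scan: 0.17 × (1 − 0.89) × (1 − 0.22) × 0.68 = 0.0099185
Normalizing constant Z = 0.2636 + 0.0015101 + 0.0099185 = 0.27503.
P(lateral movement | evidence) = 0.2636 / 0.27503 ≈ 0.958
P(insider misuse | evidence) = 0.0015101 / 0.27503 ≈ 0.005
P(port scan | evidence) = 0.0099185 / 0.27503 ≈ 0.036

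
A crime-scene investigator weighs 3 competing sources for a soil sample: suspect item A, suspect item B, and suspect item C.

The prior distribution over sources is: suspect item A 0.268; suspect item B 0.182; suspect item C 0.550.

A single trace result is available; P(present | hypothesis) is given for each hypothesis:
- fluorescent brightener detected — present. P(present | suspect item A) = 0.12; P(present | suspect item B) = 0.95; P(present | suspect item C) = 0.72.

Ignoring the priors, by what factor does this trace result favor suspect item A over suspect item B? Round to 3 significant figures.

The Bayes factor is the ratio of the two likelihoods.
  suspect item A: 0.12
  suspect item B: 0.95
Bayes factor = 0.12 / 0.95 ≈ 0.126

0.126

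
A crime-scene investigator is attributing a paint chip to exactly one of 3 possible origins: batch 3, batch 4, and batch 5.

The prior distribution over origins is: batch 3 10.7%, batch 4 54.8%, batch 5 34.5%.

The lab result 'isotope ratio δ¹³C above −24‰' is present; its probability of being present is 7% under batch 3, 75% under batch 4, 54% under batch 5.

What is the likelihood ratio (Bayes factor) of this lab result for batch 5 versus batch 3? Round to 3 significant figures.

Likelihood of this lab result under each hypothesis:
  batch 5: 0.54
  batch 3: 0.07
Bayes factor = 0.54 / 0.07 ≈ 7.71

7.71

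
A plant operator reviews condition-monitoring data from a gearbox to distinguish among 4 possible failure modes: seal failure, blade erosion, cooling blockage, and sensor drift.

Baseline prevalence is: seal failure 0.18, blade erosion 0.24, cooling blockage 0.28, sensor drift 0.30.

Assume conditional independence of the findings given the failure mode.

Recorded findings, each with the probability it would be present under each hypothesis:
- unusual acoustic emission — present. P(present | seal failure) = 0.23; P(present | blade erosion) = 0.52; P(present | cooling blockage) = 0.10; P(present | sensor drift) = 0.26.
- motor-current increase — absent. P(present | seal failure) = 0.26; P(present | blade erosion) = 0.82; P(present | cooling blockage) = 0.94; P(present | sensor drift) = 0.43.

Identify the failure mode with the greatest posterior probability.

sensor drift

Multiply each prior by the joint likelihood of the evidence pattern (using 1 − P(present | H) for each absent finding):
  seal failure: 0.18 × 0.23 × (1 − 0.26) = 0.030636
  blade erosion: 0.24 × 0.52 × (1 − 0.82) = 0.022464
  cooling blockage: 0.28 × 0.10 × (1 − 0.94) = 0.00168
  sensor drift: 0.30 × 0.26 × (1 − 0.43) = 0.04446
Marginal likelihood of the evidence = 0.09924.
P(seal failure | evidence) ≈ 0.030636 / 0.09924 ≈ 0.309
P(blade erosion | evidence) ≈ 0.022464 / 0.09924 ≈ 0.226
P(cooling blockage | evidence) ≈ 0.00168 / 0.09924 ≈ 0.017
P(sensor drift | evidence) ≈ 0.04446 / 0.09924 ≈ 0.448
The largest is 0.448, so sensor drift is most probable.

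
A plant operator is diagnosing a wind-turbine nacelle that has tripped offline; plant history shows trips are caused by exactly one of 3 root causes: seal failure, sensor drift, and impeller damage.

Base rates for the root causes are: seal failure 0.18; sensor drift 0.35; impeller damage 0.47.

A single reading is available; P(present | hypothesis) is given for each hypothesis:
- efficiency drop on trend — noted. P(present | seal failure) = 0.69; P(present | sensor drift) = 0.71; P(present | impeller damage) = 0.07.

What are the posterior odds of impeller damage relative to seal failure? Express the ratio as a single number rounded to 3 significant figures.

0.265

Posterior odds equal prior odds times the likelihood ratio; only the two competing hypotheses matter.
  impeller damage: 0.47 × 0.07 = 0.0329
  seal failure: 0.18 × 0.69 = 0.1242
Odds(impeller damage : seal failure) = 0.0329 / 0.1242 ≈ 0.265.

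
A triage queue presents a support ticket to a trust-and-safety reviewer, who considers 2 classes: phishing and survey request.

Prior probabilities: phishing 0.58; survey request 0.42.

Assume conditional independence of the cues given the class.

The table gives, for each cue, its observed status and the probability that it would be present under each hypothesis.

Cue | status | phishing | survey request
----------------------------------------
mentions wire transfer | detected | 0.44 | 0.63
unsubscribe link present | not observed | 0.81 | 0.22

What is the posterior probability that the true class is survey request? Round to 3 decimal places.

For each hypothesis, the unnormalized posterior weight is prior × product of the cue likelihoods (using 1 − P(present | H) for each absent cue):
  phishing: 0.58 × 0.44 × (1 − 0.81) = 0.048488
  survey request: 0.42 × 0.63 × (1 − 0.22) = 0.20639
The unnormalized weights sum to 0.25488.
P(survey request | evidence) = 0.20639 / 0.25488 ≈ 0.810.

0.810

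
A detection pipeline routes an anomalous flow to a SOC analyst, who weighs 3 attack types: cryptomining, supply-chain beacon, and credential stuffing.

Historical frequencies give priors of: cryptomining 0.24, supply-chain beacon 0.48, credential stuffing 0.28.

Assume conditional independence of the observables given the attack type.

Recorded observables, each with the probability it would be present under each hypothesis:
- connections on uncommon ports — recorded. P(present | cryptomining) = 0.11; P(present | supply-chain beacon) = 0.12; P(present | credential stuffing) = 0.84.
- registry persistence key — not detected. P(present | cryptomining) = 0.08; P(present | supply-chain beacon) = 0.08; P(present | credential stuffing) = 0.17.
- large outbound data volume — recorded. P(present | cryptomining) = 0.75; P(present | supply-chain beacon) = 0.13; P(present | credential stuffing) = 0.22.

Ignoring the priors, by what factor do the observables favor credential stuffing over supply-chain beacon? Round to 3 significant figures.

10.7

Take the product of per-observable likelihoods under each hypothesis (using 1 − P(present | H) for each absent observable), then divide.
  credential stuffing: 0.84 × (1 − 0.17) × 0.22 = 0.15338
  supply-chain beacon: 0.12 × (1 − 0.08) × 0.13 = 0.014352
Bayes factor = 0.15338 / 0.014352 ≈ 10.7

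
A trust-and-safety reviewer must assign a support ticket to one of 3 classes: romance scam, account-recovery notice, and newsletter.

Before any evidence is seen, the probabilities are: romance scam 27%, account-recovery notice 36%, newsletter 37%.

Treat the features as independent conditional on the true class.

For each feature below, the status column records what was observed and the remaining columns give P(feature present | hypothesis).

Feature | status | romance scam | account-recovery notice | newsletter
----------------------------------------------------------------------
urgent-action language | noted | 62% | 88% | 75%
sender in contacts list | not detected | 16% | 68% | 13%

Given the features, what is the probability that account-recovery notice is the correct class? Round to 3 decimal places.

Multiply each prior by the joint likelihood of the feature pattern (using 1 − P(present | H) for each absent feature):
  romance scam: 0.27 × 0.62 × (1 − 0.16) = 0.14062
  account-recovery notice: 0.36 × 0.88 × (1 − 0.68) = 0.10138
  newsletter: 0.37 × 0.75 × (1 − 0.13) = 0.24142
Normalizing constant Z = 0.14062 + 0.10138 + 0.24142 = 0.48342.
P(account-recovery notice | evidence) = 0.10138 / 0.48342 ≈ 0.210.

0.210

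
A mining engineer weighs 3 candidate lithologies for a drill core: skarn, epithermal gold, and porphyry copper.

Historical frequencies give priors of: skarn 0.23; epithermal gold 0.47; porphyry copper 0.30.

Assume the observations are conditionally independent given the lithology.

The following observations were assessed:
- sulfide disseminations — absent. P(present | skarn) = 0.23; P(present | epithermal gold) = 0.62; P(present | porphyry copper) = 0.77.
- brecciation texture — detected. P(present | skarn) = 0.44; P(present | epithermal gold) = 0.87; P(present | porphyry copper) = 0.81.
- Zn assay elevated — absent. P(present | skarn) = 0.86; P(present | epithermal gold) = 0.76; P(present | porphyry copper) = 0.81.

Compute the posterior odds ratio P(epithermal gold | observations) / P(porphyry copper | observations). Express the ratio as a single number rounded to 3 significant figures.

Posterior odds equal prior odds times the likelihood ratio; only the two competing hypotheses matter (using 1 − P(present | H) for each absent observation).
  epithermal gold: 0.47 × (1 − 0.62) × 0.87 × (1 − 0.76) = 0.037292
  porphyry copper: 0.30 × (1 − 0.77) × 0.81 × (1 − 0.81) = 0.010619
Odds(epithermal gold : porphyry copper) = 0.037292 / 0.010619 ≈ 3.51.

3.51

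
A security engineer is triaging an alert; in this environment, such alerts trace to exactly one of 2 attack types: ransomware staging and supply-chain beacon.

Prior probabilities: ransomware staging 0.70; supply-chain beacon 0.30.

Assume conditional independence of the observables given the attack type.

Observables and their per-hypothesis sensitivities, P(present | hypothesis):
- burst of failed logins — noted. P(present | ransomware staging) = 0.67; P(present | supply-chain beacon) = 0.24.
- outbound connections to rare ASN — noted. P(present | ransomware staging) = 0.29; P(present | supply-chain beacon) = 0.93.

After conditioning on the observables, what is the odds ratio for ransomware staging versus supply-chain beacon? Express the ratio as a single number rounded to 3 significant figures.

Unnormalized posterior weight (prior times the observable likelihoods) for each of the two hypotheses:
  ransomware staging: 0.70 × 0.67 × 0.29 = 0.13601
  supply-chain beacon: 0.30 × 0.24 × 0.93 = 0.06696
Odds(ransomware staging : supply-chain beacon) = 0.13601 / 0.06696 ≈ 2.03.

2.03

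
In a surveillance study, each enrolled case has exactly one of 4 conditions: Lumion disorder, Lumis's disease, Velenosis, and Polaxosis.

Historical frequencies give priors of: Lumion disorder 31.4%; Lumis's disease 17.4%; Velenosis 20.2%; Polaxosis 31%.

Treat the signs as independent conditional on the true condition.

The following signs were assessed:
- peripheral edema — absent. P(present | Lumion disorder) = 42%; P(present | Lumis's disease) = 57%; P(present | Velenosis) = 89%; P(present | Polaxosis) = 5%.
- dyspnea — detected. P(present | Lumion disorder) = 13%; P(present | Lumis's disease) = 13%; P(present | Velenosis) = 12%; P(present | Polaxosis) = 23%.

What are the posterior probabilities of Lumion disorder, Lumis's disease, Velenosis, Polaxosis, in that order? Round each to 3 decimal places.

For each hypothesis, the unnormalized posterior weight is prior × product of the sign likelihoods (using 1 − P(present | H) for each absent sign):
  Lumion disorder: 0.314 × (1 − 0.42) × 0.13 = 0.023676
  Lumis's disease: 0.174 × (1 − 0.57) × 0.13 = 0.0097266
  Velenosis: 0.202 × (1 − 0.89) × 0.12 = 0.0026664
  Polaxosis: 0.310 × (1 − 0.05) × 0.23 = 0.067735
The unnormalized weights sum to 0.1038.
P(Lumion disorder | evidence) = 0.023676 / 0.1038 ≈ 0.228
P(Lumis's disease | evidence) = 0.0097266 / 0.1038 ≈ 0.094
P(Velenosis | evidence) = 0.0026664 / 0.1038 ≈ 0.026
P(Polaxosis | evidence) = 0.067735 / 0.1038 ≈ 0.653

0.228, 0.094, 0.026, 0.653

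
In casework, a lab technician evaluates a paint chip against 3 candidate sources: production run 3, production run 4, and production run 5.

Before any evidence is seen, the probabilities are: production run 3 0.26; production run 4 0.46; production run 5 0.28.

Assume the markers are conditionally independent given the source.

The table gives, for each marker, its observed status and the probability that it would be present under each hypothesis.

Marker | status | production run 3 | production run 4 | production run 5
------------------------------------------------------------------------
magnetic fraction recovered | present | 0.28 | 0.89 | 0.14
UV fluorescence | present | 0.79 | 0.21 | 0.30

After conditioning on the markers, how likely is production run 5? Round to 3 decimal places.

0.076

By Bayes' rule with conditional independence, the unnormalized weight for each hypothesis is prior × ∏ likelihoods:
  production run 3: 0.26 × 0.28 × 0.79 = 0.057512
  production run 4: 0.46 × 0.89 × 0.21 = 0.085974
  production run 5: 0.28 × 0.14 × 0.30 = 0.01176
Normalizing constant Z = 0.057512 + 0.085974 + 0.01176 = 0.15525.
P(production run 5 | evidence) = 0.01176 / 0.15525 ≈ 0.076.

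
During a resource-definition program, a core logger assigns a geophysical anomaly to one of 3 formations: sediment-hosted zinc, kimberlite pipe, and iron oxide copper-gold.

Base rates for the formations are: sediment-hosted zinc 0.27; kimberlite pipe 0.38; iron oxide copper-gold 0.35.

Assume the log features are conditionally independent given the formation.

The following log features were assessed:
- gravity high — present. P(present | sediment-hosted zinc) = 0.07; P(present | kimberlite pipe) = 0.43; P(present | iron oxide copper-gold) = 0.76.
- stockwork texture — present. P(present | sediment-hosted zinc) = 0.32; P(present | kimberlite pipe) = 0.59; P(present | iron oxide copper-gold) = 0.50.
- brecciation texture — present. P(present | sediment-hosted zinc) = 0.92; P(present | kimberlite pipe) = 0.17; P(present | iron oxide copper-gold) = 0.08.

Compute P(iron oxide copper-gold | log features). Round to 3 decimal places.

For each hypothesis, the unnormalized posterior weight is prior × product of the log feature likelihoods:
  sediment-hosted zinc: 0.27 × 0.07 × 0.32 × 0.92 = 0.0055642
  kimberlite pipe: 0.38 × 0.43 × 0.59 × 0.17 = 0.016389
  iron oxide copper-gold: 0.35 × 0.76 × 0.50 × 0.08 = 0.01064
Normalizing constant Z = 0.0055642 + 0.016389 + 0.01064 = 0.032593.
P(iron oxide copper-gold | evidence) = 0.01064 / 0.032593 ≈ 0.326.

0.326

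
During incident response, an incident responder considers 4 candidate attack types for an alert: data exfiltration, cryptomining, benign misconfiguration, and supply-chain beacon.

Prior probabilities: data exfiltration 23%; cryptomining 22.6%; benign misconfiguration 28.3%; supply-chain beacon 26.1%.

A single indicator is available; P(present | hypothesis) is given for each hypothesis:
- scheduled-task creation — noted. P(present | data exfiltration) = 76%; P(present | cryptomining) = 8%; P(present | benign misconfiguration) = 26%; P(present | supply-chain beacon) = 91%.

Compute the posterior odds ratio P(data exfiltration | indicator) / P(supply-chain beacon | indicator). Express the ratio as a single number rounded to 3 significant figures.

The normalizing constant cancels in an odds ratio, so compute prior × likelihood for the two hypotheses only:
  data exfiltration: 0.230 × 0.76 = 0.1748
  supply-chain beacon: 0.261 × 0.91 = 0.23751
Posterior odds = 0.1748 / 0.23751 ≈ 0.736.

0.736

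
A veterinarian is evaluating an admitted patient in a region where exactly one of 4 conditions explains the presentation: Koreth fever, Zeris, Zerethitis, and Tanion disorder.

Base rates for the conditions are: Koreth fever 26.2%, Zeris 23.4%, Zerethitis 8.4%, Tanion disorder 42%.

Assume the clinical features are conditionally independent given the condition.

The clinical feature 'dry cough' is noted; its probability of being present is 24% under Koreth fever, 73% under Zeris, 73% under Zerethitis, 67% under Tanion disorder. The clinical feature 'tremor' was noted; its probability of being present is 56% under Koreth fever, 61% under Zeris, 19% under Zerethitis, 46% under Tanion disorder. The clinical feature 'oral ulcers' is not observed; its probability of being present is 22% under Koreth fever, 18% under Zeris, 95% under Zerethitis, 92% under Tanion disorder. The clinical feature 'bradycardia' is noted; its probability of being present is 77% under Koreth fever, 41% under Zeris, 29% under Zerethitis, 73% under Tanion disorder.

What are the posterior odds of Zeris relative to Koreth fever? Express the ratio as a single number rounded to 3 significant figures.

Unnormalized posterior weight (prior times the clinical feature likelihoods) for each of the two hypotheses (using 1 − P(present | H) for each absent clinical feature):
  Zeris: 0.234 × 0.73 × 0.61 × (1 − 0.18) × 0.41 = 0.035032
  Koreth fever: 0.262 × 0.24 × 0.56 × (1 − 0.22) × 0.77 = 0.021149
Odds(Zeris : Koreth fever) = 0.035032 / 0.021149 ≈ 1.66.

1.66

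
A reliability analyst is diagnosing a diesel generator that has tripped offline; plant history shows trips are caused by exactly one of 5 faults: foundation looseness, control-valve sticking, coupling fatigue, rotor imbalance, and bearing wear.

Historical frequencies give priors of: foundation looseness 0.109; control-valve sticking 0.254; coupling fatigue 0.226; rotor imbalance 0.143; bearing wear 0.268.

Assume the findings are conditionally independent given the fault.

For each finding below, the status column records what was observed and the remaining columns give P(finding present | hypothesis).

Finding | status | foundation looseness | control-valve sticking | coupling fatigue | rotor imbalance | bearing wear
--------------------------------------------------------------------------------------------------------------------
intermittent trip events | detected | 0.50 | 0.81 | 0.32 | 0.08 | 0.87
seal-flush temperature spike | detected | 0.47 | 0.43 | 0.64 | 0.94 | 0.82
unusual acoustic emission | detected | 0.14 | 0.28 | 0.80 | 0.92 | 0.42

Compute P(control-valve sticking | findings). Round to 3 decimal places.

0.159

By Bayes' rule with conditional independence, the unnormalized weight for each hypothesis is prior × ∏ likelihoods:
  foundation looseness: 0.109 × 0.50 × 0.47 × 0.14 = 0.0035861
  control-valve sticking: 0.254 × 0.81 × 0.43 × 0.28 = 0.024771
  coupling fatigue: 0.226 × 0.32 × 0.64 × 0.80 = 0.037028
  rotor imbalance: 0.143 × 0.08 × 0.94 × 0.92 = 0.0098933
  bearing wear: 0.268 × 0.87 × 0.82 × 0.42 = 0.0803
Normalizing constant Z = 0.0035861 + 0.024771 + 0.037028 + 0.0098933 + 0.0803 = 0.15558.
P(control-valve sticking | evidence) = 0.024771 / 0.15558 ≈ 0.159.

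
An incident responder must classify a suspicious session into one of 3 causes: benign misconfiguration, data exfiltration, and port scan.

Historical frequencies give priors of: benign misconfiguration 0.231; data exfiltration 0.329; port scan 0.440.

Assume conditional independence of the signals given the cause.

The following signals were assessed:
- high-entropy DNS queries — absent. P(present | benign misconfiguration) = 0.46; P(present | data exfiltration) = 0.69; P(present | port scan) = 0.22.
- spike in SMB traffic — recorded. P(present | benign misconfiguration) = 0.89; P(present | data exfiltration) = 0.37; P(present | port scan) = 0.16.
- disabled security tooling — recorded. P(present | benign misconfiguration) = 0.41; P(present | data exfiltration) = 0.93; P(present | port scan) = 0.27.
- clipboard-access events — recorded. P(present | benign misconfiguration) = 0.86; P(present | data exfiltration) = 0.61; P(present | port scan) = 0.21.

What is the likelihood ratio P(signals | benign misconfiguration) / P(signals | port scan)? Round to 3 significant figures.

23.9

The Bayes factor is the ratio of the joint likelihoods of the signal pattern under the two hypotheses (using 1 − P(present | H) for each absent signal).
  benign misconfiguration: (1 − 0.46) × 0.89 × 0.41 × 0.86 = 0.16946
  port scan: (1 − 0.22) × 0.16 × 0.27 × 0.21 = 0.0070762
Bayes factor = 0.16946 / 0.0070762 ≈ 23.9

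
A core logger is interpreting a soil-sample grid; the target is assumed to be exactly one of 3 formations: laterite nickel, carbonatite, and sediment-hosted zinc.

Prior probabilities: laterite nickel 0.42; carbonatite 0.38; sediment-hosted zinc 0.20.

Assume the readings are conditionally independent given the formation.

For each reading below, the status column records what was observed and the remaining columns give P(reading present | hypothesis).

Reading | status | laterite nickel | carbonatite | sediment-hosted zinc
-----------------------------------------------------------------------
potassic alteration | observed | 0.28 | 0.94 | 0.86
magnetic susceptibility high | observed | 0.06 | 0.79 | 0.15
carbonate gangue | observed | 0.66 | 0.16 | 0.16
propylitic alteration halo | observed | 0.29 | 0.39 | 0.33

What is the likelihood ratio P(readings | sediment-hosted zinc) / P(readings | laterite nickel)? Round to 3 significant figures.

Joint likelihood of the reading pattern under each hypothesis:
  sediment-hosted zinc: 0.86 × 0.15 × 0.16 × 0.33 = 0.0068112
  laterite nickel: 0.28 × 0.06 × 0.66 × 0.29 = 0.0032155
Bayes factor = 0.0068112 / 0.0032155 ≈ 2.12

2.12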